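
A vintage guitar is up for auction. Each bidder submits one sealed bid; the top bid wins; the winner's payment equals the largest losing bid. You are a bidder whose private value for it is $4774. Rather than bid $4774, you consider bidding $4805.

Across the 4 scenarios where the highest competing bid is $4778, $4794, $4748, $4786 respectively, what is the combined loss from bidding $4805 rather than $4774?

$36

The deviation costs you only when the competing bid falls strictly between $4774 and $4805; elsewhere both bids give the same outcome.
$4778: truthful payoff $0, deviation payoff −$4 → loss $4.
$4794: truthful payoff $0, deviation payoff −$20 → loss $20.
$4748: outcomes coincide → loss $0.
$4786: truthful payoff $0, deviation payoff −$12 → loss $12.
Total loss = $4 + $20 + $12 = $36.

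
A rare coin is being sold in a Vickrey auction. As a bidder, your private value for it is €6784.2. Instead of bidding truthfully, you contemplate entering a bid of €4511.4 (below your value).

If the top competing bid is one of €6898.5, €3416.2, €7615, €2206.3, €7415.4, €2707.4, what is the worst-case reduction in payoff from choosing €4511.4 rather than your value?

€0

€6898.5: same outcome either way → loss €0.
€3416.2: same outcome either way → loss €0.
€7615: same outcome either way → loss €0.
€2206.3: same outcome either way → loss €0.
€7415.4: same outcome either way → loss €0.
€2707.4: same outcome either way → loss €0.
Maximum loss: €0.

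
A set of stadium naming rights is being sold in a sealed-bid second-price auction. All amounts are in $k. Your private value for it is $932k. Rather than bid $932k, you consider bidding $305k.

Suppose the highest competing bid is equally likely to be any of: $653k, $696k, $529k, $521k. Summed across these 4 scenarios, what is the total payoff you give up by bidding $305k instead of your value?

The deviation costs you only when the competing bid falls strictly between $305k and $932k; elsewhere both bids give the same outcome.
$653k: truthful payoff $279k, deviation payoff $0k → loss $279k.
$696k: truthful payoff $236k, deviation payoff $0k → loss $236k.
$529k: truthful payoff $403k, deviation payoff $0k → loss $403k.
$521k: truthful payoff $411k, deviation payoff $0k → loss $411k.
Total loss = $279k + $236k + $403k + $411k = $1329k.
Truthful bidding weakly dominates here: raising your bid can only win items priced above your value, and lowering it can only forfeit items priced below.

$1329k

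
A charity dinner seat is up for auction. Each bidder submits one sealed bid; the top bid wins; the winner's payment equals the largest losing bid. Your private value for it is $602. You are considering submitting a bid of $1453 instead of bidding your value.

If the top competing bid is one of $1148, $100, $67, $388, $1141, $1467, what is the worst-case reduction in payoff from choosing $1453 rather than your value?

$546

$1148: truthful gives $0, deviation gives −$546 → loss $546.
$100: same outcome either way → loss $0.
$67: same outcome either way → loss $0.
$388: same outcome either way → loss $0.
$1141: truthful gives $0, deviation gives −$539 → loss $539.
$1467: same outcome either way → loss $0.
Maximum loss: $546.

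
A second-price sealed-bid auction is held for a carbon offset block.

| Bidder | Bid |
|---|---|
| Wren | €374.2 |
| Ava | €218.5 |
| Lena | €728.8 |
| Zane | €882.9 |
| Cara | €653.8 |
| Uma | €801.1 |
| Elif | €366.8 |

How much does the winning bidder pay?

Highest bid: Zane at €882.9, so Zane wins.
Second-highest bid: Uma at €801.1 — that is the price the winner pays.

€801.1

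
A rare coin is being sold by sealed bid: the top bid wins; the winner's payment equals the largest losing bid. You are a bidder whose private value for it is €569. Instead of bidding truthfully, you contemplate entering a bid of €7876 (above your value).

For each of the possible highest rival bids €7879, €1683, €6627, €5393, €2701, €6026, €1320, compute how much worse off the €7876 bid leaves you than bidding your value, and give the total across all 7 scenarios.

The deviation costs you only when the competing bid falls strictly between €569 and €7876; elsewhere both bids give the same outcome.
€7879: outcomes coincide → loss €0.
€1683: truthful payoff €0, deviation payoff −€1114 → loss €1114.
€6627: truthful payoff €0, deviation payoff −€6058 → loss €6058.
€5393: truthful payoff €0, deviation payoff −€4824 → loss €4824.
€2701: truthful payoff €0, deviation payoff −€2132 → loss €2132.
€6026: truthful payoff €0, deviation payoff −€5457 → loss €5457.
€1320: truthful payoff €0, deviation payoff −€751 → loss €751.
Total loss = €1114 + €6058 + €4824 + €2132 + €5457 + €751 = €20336.
Because the price is fixed by the runner-up's bid, deviating from your value can only change a good outcome into a bad one — never the reverse.

€20336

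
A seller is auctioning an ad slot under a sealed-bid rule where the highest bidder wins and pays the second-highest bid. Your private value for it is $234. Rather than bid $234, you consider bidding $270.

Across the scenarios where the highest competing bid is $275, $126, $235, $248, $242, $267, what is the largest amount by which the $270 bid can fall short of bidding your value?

$33

$275: same outcome either way → loss $0.
$126: same outcome either way → loss $0.
$235: truthful gives $0, deviation gives −$1 → loss $1.
$248: truthful gives $0, deviation gives −$14 → loss $14.
$242: truthful gives $0, deviation gives −$8 → loss $8.
$267: truthful gives $0, deviation gives −$33 → loss $33.
Maximum loss: $33.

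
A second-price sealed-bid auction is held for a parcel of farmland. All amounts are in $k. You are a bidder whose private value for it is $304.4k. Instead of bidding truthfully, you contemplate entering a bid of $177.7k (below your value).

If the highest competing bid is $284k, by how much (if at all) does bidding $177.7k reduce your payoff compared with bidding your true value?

$20.4k

Bidding your value $304.4k: you win (since $304.4k > $284k) and pay $284k. Payoff $20.4k.
Bidding $177.7k: you lose. Payoff $0k.
The competing bid $284k lies between your shaded bid and your value, so underbidding forfeits an item you could have won at a profitable price.
Loss from deviating = $20.4k − ($0k) = $20.4k.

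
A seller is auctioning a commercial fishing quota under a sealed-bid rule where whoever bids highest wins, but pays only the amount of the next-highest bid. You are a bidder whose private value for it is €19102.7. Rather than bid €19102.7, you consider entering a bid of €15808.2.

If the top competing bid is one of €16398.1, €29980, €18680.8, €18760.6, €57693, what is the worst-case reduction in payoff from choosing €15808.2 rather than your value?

€16398.1: truthful gives €2704.6, deviation gives €0 → loss €2704.6.
€29980: same outcome either way → loss €0.
€18680.8: truthful gives €421.9, deviation gives €0 → loss €421.9.
€18760.6: truthful gives €342.1, deviation gives €0 → loss €342.1.
€57693: same outcome either way → loss €0.
Maximum loss: €2704.6.

€2704.6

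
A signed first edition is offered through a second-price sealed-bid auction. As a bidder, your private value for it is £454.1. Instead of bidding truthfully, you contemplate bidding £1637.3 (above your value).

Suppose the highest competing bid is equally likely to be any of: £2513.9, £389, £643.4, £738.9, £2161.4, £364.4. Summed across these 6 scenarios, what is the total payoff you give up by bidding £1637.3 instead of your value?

£474.1

The deviation costs you only when the competing bid falls strictly between £454.1 and £1637.3; elsewhere both bids give the same outcome.
£2513.9: outcomes coincide → loss £0.
£389: outcomes coincide → loss £0.
£643.4: truthful payoff £0, deviation payoff −£189.3 → loss £189.3.
£738.9: truthful payoff £0, deviation payoff −£284.8 → loss £284.8.
£2161.4: outcomes coincide → loss £0.
£364.4: outcomes coincide → loss £0.
Total loss = £189.3 + £284.8 = £474.1.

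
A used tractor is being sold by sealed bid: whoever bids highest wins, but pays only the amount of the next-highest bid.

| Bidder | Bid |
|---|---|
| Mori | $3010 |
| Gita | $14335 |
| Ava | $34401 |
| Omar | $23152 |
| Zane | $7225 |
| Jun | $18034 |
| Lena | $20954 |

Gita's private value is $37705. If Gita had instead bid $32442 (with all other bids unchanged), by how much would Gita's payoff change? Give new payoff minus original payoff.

The highest bid among the other bidders is $34401; Gita's bid doesn't change that.
Original bid $14335: Gita is not highest (top rival bid is $34401); payoff $0.
Alternative bid $32442: Gita is not highest (top rival bid is $34401); payoff $0.
Change in payoff = $0 − ($0) = $0.

$0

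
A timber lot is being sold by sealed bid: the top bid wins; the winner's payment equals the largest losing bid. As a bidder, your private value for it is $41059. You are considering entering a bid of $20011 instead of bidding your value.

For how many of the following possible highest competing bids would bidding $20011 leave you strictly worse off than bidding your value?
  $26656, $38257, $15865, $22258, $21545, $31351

5

The deviation hurts exactly when the highest competing bid lies strictly between $20011 and $41059 — underbidding then forfeits a profitable win.
$26656: inside the interval → strictly worse (loss $14403).
$38257: inside the interval → strictly worse (loss $2802).
$15865: below both → same outcome either way.
$22258: inside the interval → strictly worse (loss $18801).
$21545: inside the interval → strictly worse (loss $19514).
$31351: inside the interval → strictly worse (loss $9708).
Count: 5.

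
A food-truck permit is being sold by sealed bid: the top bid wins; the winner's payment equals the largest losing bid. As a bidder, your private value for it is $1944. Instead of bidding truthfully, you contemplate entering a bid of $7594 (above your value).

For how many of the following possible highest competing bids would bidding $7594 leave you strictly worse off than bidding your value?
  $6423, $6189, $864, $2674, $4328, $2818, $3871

The deviation hurts exactly when the highest competing bid lies strictly between $1944 and $7594 — overbidding then wins at a price above your value.
$6423: inside the interval → strictly worse (loss $4479).
$6189: inside the interval → strictly worse (loss $4245).
$864: below both → same outcome either way.
$2674: inside the interval → strictly worse (loss $730).
$4328: inside the interval → strictly worse (loss $2384).
$2818: inside the interval → strictly worse (loss $874).
$3871: inside the interval → strictly worse (loss $1927).
Count: 6.

6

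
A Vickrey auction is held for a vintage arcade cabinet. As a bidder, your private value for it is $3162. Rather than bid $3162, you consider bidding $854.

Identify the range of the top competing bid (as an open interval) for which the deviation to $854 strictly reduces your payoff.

If the competing bid is below $854, both bids win at the same price — no difference.
If it is above $3162, both bids lose — no difference.
If it lies strictly between $854 and $3162, bidding your value wins at a price below your value (positive payoff) while bidding $854 loses (payoff 0).
So the deviation strictly hurts on the open interval ($854, $3162).
Truthful bidding weakly dominates here: raising your bid can only win items priced above your value, and lowering it can only forfeit items priced below.

($854, $3162)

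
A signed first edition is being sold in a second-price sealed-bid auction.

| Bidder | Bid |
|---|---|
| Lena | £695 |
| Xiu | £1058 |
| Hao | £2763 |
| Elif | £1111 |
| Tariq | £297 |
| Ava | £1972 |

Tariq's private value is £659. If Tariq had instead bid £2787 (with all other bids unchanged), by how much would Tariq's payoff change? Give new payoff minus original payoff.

The highest bid among the other bidders is £2763; Tariq's bid doesn't change that.
Original bid £297: Tariq is not highest (top rival bid is £2763); payoff £0.
Alternative bid £2787: Tariq is highest, pays the top rival bid £2763; payoff £659 − £2763 = −£2104.
Change in payoff = −£2104 − (£0) = −£2104.

−£2104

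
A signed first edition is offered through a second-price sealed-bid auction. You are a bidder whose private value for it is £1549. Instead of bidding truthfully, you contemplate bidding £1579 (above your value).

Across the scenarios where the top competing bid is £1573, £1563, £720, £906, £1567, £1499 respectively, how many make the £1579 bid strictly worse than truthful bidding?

The deviation hurts exactly when the highest competing bid lies strictly between £1549 and £1579 — overbidding then wins at a price above your value.
£1573: inside the interval → strictly worse (loss £24).
£1563: inside the interval → strictly worse (loss £14).
£720: below both → same outcome either way.
£906: below both → same outcome either way.
£1567: inside the interval → strictly worse (loss £18).
£1499: below both → same outcome either way.
Count: 3.

3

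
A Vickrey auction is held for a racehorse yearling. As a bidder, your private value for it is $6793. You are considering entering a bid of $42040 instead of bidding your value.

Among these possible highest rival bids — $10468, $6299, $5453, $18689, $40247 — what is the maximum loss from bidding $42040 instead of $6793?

$10468: truthful gives $0, deviation gives −$3675 → loss $3675.
$6299: same outcome either way → loss $0.
$5453: same outcome either way → loss $0.
$18689: truthful gives $0, deviation gives −$11896 → loss $11896.
$40247: truthful gives $0, deviation gives −$33454 → loss $33454.
Maximum loss: $33454.

$33454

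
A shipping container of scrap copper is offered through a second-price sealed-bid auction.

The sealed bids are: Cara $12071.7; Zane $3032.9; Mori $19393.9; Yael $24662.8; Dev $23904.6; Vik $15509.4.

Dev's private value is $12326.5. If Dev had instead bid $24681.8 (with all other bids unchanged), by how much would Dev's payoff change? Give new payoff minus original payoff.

The highest bid among the other bidders is $24662.8; Dev's bid doesn't change that.
Original bid $23904.6: Dev is not highest (top rival bid is $24662.8); payoff $0.
Alternative bid $24681.8: Dev is highest, pays the top rival bid $24662.8; payoff $12326.5 − $24662.8 = −$12336.3.
Change in payoff = −$12336.3 − ($0) = −$12336.3.

−$12336.3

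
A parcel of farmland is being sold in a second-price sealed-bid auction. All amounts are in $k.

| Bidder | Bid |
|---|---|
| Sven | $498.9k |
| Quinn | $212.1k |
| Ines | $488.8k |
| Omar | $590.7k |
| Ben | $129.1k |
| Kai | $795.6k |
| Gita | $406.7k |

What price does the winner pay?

$590.7k

Highest bid: Kai at $795.6k, so Kai wins.
Second-highest bid: Omar at $590.7k — that is the price the winner pays.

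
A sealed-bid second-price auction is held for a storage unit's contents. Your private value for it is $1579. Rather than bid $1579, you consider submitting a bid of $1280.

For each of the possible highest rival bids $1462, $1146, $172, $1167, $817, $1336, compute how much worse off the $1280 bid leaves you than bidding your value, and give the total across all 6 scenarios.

The deviation costs you only when the competing bid falls strictly between $1280 and $1579; elsewhere both bids give the same outcome.
$1462: truthful payoff $117, deviation payoff $0 → loss $117.
$1146: outcomes coincide → loss $0.
$172: outcomes coincide → loss $0.
$1167: outcomes coincide → loss $0.
$817: outcomes coincide → loss $0.
$1336: truthful payoff $243, deviation payoff $0 → loss $243.
Total loss = $117 + $243 = $360.

$360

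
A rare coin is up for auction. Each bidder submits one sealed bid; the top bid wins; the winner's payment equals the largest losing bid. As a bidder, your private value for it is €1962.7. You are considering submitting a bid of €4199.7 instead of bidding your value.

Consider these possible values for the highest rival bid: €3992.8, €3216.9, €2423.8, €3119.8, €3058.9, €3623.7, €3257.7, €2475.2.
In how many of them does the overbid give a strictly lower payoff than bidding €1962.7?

The deviation hurts exactly when the highest competing bid lies strictly between €1962.7 and €4199.7 — overbidding then wins at a price above your value.
€3992.8: inside the interval → strictly worse (loss €2030.1).
€3216.9: inside the interval → strictly worse (loss €1254.2).
€2423.8: inside the interval → strictly worse (loss €461.1).
€3119.8: inside the interval → strictly worse (loss €1157.1).
€3058.9: inside the interval → strictly worse (loss €1096.2).
€3623.7: inside the interval → strictly worse (loss €1661).
€3257.7: inside the interval → strictly worse (loss €1295).
€2475.2: inside the interval → strictly worse (loss €512.5).
Count: 8.

8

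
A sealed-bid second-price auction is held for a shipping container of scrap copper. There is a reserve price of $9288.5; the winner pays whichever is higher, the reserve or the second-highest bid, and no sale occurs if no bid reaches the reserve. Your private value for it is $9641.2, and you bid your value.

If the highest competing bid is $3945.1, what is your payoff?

$352.7

Your bid $9641.2 is the highest and exceeds the reserve.
Price = max(second-highest bid, reserve) = max($3945.1, $9288.5) = $9288.5.
Payoff = $9641.2 − $9288.5 = $352.7.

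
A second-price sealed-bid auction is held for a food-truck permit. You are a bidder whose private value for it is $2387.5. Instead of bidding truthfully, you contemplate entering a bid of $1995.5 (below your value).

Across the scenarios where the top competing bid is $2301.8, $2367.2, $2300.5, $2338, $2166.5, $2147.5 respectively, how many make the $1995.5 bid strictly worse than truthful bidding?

The deviation hurts exactly when the highest competing bid lies strictly between $1995.5 and $2387.5 — underbidding then forfeits a profitable win.
$2301.8: inside the interval → strictly worse (loss $85.7).
$2367.2: inside the interval → strictly worse (loss $20.3).
$2300.5: inside the interval → strictly worse (loss $87).
$2338: inside the interval → strictly worse (loss $49.5).
$2166.5: inside the interval → strictly worse (loss $221).
$2147.5: inside the interval → strictly worse (loss $240).
Count: 6.

6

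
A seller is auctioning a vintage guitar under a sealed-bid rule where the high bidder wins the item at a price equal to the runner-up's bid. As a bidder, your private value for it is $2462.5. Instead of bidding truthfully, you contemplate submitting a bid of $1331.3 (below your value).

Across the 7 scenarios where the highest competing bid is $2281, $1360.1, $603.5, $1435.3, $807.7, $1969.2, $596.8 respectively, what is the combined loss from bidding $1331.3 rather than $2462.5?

The deviation costs you only when the competing bid falls strictly between $1331.3 and $2462.5; elsewhere both bids give the same outcome.
$2281: truthful payoff $181.5, deviation payoff $0 → loss $181.5.
$1360.1: truthful payoff $1102.4, deviation payoff $0 → loss $1102.4.
$603.5: outcomes coincide → loss $0.
$1435.3: truthful payoff $1027.2, deviation payoff $0 → loss $1027.2.
$807.7: outcomes coincide → loss $0.
$1969.2: truthful payoff $493.3, deviation payoff $0 → loss $493.3.
$596.8: outcomes coincide → loss $0.
Total loss = $181.5 + $1102.4 + $1027.2 + $493.3 = $2804.4.
Because the price is fixed by the runner-up's bid, deviating from your value can only change a good outcome into a bad one — never the reverse.

$2804.4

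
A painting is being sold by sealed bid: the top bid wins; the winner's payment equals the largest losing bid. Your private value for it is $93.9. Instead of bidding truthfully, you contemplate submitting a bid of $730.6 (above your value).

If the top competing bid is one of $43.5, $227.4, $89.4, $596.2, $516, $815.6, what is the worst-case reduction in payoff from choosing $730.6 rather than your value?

$43.5: same outcome either way → loss $0.
$227.4: truthful gives $0, deviation gives −$133.5 → loss $133.5.
$89.4: same outcome either way → loss $0.
$596.2: truthful gives $0, deviation gives −$502.3 → loss $502.3.
$516: truthful gives $0, deviation gives −$422.1 → loss $422.1.
$815.6: same outcome either way → loss $0.
Maximum loss: $502.3.

$502.3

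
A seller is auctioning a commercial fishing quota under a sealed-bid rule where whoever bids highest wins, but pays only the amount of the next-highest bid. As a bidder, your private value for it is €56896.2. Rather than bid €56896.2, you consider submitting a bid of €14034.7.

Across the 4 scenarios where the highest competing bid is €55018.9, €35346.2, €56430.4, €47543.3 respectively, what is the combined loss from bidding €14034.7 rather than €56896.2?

€33246

The deviation costs you only when the competing bid falls strictly between €14034.7 and €56896.2; elsewhere both bids give the same outcome.
€55018.9: truthful payoff €1877.3, deviation payoff €0 → loss €1877.3.
€35346.2: truthful payoff €21550, deviation payoff €0 → loss €21550.
€56430.4: truthful payoff €465.8, deviation payoff €0 → loss €465.8.
€47543.3: truthful payoff €9352.9, deviation payoff €0 → loss €9352.9.
Total loss = €1877.3 + €21550 + €465.8 + €9352.9 = €33246.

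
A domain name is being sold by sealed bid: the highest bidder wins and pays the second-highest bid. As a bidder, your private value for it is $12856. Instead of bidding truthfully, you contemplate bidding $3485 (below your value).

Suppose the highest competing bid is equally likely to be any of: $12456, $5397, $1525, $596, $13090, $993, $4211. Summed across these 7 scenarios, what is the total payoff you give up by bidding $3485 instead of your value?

The deviation costs you only when the competing bid falls strictly between $3485 and $12856; elsewhere both bids give the same outcome.
$12456: truthful payoff $400, deviation payoff $0 → loss $400.
$5397: truthful payoff $7459, deviation payoff $0 → loss $7459.
$1525: outcomes coincide → loss $0.
$596: outcomes coincide → loss $0.
$13090: outcomes coincide → loss $0.
$993: outcomes coincide → loss $0.
$4211: truthful payoff $8645, deviation payoff $0 → loss $8645.
Total loss = $400 + $7459 + $8645 = $16504.
Because the price is fixed by the runner-up's bid, deviating from your value can only change a good outcome into a bad one — never the reverse.

$16504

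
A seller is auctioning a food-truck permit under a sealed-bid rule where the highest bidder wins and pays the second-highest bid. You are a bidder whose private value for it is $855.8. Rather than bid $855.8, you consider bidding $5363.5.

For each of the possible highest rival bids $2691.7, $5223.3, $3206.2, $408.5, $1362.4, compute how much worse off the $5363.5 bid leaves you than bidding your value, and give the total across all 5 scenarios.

$9060.4

The deviation costs you only when the competing bid falls strictly between $855.8 and $5363.5; elsewhere both bids give the same outcome.
$2691.7: truthful payoff $0, deviation payoff −$1835.9 → loss $1835.9.
$5223.3: truthful payoff $0, deviation payoff −$4367.5 → loss $4367.5.
$3206.2: truthful payoff $0, deviation payoff −$2350.4 → loss $2350.4.
$408.5: outcomes coincide → loss $0.
$1362.4: truthful payoff $0, deviation payoff −$506.6 → loss $506.6.
Total loss = $1835.9 + $4367.5 + $2350.4 + $506.6 = $9060.4.
Truthful bidding weakly dominates here: raising your bid can only win items priced above your value, and lowering it can only forfeit items priced below.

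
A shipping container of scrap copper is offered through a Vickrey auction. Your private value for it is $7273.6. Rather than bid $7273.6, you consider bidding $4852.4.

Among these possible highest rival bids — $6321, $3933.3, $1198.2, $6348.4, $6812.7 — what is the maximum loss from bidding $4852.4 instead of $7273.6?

$952.6

$6321: truthful gives $952.6, deviation gives $0 → loss $952.6.
$3933.3: same outcome either way → loss $0.
$1198.2: same outcome either way → loss $0.
$6348.4: truthful gives $925.2, deviation gives $0 → loss $925.2.
$6812.7: truthful gives $460.9, deviation gives $0 → loss $460.9.
Maximum loss: $952.6.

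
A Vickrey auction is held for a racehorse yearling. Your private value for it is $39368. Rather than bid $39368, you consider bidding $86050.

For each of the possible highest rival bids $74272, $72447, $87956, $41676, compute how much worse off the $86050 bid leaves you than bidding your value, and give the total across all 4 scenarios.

The deviation costs you only when the competing bid falls strictly between $39368 and $86050; elsewhere both bids give the same outcome.
$74272: truthful payoff $0, deviation payoff −$34904 → loss $34904.
$72447: truthful payoff $0, deviation payoff −$33079 → loss $33079.
$87956: outcomes coincide → loss $0.
$41676: truthful payoff $0, deviation payoff −$2308 → loss $2308.
Total loss = $34904 + $33079 + $2308 = $70291.

$70291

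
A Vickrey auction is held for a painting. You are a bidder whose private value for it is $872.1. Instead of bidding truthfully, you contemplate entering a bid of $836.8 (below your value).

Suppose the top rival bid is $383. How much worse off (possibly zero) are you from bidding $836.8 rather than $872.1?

Bidding your value $872.1: you win (since $872.1 > $383) and pay $383. Payoff $489.1.
Bidding $836.8: you win and pay $383. Payoff $872.1 − $383 = $489.1.
Difference = $489.1 − $489.1 = $0; both bids lead to the same outcome because the competing bid is below both your value and your alternative bid.
Because the price is fixed by the runner-up's bid, deviating from your value can only change a good outcome into a bad one — never the reverse.

$0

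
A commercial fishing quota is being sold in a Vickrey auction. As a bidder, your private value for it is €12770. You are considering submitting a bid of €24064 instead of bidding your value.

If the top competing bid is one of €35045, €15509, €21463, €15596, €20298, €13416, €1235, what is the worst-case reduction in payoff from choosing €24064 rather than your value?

€8693

€35045: same outcome either way → loss €0.
€15509: truthful gives €0, deviation gives −€2739 → loss €2739.
€21463: truthful gives €0, deviation gives −€8693 → loss €8693.
€15596: truthful gives €0, deviation gives −€2826 → loss €2826.
€20298: truthful gives €0, deviation gives −€7528 → loss €7528.
€13416: truthful gives €0, deviation gives −€646 → loss €646.
€1235: same outcome either way → loss €0.
Maximum loss: €8693.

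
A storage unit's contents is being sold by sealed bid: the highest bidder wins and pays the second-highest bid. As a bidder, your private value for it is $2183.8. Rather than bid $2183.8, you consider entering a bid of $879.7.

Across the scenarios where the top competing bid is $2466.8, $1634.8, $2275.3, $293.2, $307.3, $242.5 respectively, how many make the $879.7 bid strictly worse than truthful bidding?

1

The deviation hurts exactly when the highest competing bid lies strictly between $879.7 and $2183.8 — underbidding then forfeits a profitable win.
$2466.8: above both → same outcome either way.
$1634.8: inside the interval → strictly worse (loss $549).
$2275.3: above both → same outcome either way.
$293.2: below both → same outcome either way.
$307.3: below both → same outcome either way.
$242.5: below both → same outcome either way.
Count: 1.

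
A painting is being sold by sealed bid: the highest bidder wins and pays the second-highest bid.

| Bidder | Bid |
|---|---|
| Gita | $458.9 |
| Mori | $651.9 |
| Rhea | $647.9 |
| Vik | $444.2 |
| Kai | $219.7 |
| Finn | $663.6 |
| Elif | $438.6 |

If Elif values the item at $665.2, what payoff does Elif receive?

Highest bid: Finn at $663.6, so Finn wins.
Second-highest bid: Mori at $651.9 — that is the price the winner pays.
Elif did not win, so Elif pays nothing and receives nothing: payoff $0.

$0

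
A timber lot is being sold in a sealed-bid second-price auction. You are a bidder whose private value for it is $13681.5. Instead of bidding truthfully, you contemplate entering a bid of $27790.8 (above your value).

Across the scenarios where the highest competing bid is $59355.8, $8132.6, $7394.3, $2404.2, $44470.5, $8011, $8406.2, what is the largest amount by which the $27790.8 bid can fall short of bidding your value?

$0

$59355.8: same outcome either way → loss $0.
$8132.6: same outcome either way → loss $0.
$7394.3: same outcome either way → loss $0.
$2404.2: same outcome either way → loss $0.
$44470.5: same outcome either way → loss $0.
$8011: same outcome either way → loss $0.
$8406.2: same outcome either way → loss $0.
Maximum loss: $0.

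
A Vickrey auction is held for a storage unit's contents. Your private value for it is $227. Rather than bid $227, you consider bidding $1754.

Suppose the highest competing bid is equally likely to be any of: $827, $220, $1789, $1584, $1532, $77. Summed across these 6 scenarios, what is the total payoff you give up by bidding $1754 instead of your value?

$3262

The deviation costs you only when the competing bid falls strictly between $227 and $1754; elsewhere both bids give the same outcome.
$827: truthful payoff $0, deviation payoff −$600 → loss $600.
$220: outcomes coincide → loss $0.
$1789: outcomes coincide → loss $0.
$1584: truthful payoff $0, deviation payoff −$1357 → loss $1357.
$1532: truthful payoff $0, deviation payoff −$1305 → loss $1305.
$77: outcomes coincide → loss $0.
Total loss = $600 + $1357 + $1305 = $3262.
Because the price is fixed by the runner-up's bid, deviating from your value can only change a good outcome into a bad one — never the reverse.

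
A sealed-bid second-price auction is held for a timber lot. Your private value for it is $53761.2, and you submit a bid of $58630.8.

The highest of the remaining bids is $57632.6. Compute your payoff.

Your bid $58630.8 exceeds the highest competing bid $57632.6, so you win.
In a second-price auction the winner pays the second-highest bid, $57632.6.
Payoff = value − price = $53761.2 − $57632.6 = −$3871.4.

−$3871.4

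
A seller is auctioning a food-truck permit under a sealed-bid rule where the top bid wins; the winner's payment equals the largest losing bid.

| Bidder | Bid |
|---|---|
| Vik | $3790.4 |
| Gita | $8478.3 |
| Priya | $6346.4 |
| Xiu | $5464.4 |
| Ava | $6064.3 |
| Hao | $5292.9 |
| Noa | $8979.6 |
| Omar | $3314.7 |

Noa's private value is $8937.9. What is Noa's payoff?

$459.6

Highest bid: Noa at $8979.6, so Noa wins.
Second-highest bid: Gita at $8478.3 — that is the price the winner pays.
Noa's payoff = value − price = $8937.9 − $8478.3 = $459.6.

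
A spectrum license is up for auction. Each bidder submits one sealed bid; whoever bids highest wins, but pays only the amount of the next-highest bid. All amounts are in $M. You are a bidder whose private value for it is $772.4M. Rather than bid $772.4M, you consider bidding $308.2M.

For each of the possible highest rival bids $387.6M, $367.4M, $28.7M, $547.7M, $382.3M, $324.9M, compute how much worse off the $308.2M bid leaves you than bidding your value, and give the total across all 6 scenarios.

The deviation costs you only when the competing bid falls strictly between $308.2M and $772.4M; elsewhere both bids give the same outcome.
$387.6M: truthful payoff $384.8M, deviation payoff $0M → loss $384.8M.
$367.4M: truthful payoff $405M, deviation payoff $0M → loss $405M.
$28.7M: outcomes coincide → loss $0M.
$547.7M: truthful payoff $224.7M, deviation payoff $0M → loss $224.7M.
$382.3M: truthful payoff $390.1M, deviation payoff $0M → loss $390.1M.
$324.9M: truthful payoff $447.5M, deviation payoff $0M → loss $447.5M.
Total loss = $384.8M + $405M + $224.7M + $390.1M + $447.5M = $1852.1M.

$1852.1M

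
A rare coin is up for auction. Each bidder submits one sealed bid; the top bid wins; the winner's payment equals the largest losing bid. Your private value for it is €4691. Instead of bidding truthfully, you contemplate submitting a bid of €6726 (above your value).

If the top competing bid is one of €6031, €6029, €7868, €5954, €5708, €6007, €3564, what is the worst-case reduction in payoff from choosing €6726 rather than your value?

€1340

€6031: truthful gives €0, deviation gives −€1340 → loss €1340.
€6029: truthful gives €0, deviation gives −€1338 → loss €1338.
€7868: same outcome either way → loss €0.
€5954: truthful gives €0, deviation gives −€1263 → loss €1263.
€5708: truthful gives €0, deviation gives −€1017 → loss €1017.
€6007: truthful gives €0, deviation gives −€1316 → loss €1316.
€3564: same outcome either way → loss €0.
Maximum loss: €1340.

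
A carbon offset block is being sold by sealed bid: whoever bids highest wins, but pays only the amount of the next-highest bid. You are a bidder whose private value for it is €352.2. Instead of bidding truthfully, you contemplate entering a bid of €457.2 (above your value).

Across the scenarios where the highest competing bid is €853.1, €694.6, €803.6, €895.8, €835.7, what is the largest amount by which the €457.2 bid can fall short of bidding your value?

€853.1: same outcome either way → loss €0.
€694.6: same outcome either way → loss €0.
€803.6: same outcome either way → loss €0.
€895.8: same outcome either way → loss €0.
€835.7: same outcome either way → loss €0.
Maximum loss: €0.

€0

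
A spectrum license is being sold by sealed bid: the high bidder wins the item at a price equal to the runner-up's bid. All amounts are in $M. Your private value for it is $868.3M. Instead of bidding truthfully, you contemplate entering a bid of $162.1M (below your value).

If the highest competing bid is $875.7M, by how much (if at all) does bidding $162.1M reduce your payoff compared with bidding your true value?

Bidding your value $868.3M: you lose (since $868.3M < $875.7M). Payoff $0M.
Bidding $162.1M: you lose. Payoff $0M.
Difference = $0M − $0M = $0M; both bids lead to the same outcome because the competing bid is above both your value and your alternative bid.

$0M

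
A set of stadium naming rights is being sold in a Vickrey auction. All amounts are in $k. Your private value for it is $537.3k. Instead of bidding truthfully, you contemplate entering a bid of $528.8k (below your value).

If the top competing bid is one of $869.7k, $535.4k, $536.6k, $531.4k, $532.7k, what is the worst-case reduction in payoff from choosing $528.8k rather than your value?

$5.9k

$869.7k: same outcome either way → loss $0k.
$535.4k: truthful gives $1.9k, deviation gives $0k → loss $1.9k.
$536.6k: truthful gives $0.7k, deviation gives $0k → loss $0.7k.
$531.4k: truthful gives $5.9k, deviation gives $0k → loss $5.9k.
$532.7k: truthful gives $4.6k, deviation gives $0k → loss $4.6k.
Maximum loss: $5.9k.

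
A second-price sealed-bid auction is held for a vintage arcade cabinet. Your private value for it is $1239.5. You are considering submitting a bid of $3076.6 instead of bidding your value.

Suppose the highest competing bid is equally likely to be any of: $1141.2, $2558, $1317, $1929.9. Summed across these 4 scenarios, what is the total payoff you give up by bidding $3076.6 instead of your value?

The deviation costs you only when the competing bid falls strictly between $1239.5 and $3076.6; elsewhere both bids give the same outcome.
$1141.2: outcomes coincide → loss $0.
$2558: truthful payoff $0, deviation payoff −$1318.5 → loss $1318.5.
$1317: truthful payoff $0, deviation payoff −$77.5 → loss $77.5.
$1929.9: truthful payoff $0, deviation payoff −$690.4 → loss $690.4.
Total loss = $1318.5 + $77.5 + $690.4 = $2086.4.

$2086.4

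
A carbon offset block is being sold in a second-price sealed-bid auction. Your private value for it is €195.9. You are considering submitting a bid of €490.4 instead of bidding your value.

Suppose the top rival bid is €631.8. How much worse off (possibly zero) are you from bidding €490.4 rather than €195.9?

Bidding your value €195.9: you lose (since €195.9 < €631.8). Payoff €0.
Bidding €490.4: you lose. Payoff €0.
Difference = €0 − €0 = €0; both bids lead to the same outcome because the competing bid is above both your value and your alternative bid.

€0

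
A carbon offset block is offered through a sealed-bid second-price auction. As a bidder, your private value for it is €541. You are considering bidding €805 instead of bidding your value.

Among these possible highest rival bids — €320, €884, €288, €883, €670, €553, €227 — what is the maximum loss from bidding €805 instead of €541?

€129

€320: same outcome either way → loss €0.
€884: same outcome either way → loss €0.
€288: same outcome either way → loss €0.
€883: same outcome either way → loss €0.
€670: truthful gives €0, deviation gives −€129 → loss €129.
€553: truthful gives €0, deviation gives −€12 → loss €12.
€227: same outcome either way → loss €0.
Maximum loss: €129.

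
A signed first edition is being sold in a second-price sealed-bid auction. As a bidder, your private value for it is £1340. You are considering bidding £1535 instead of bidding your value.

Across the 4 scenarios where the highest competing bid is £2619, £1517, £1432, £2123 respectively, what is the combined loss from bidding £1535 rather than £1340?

£269

The deviation costs you only when the competing bid falls strictly between £1340 and £1535; elsewhere both bids give the same outcome.
£2619: outcomes coincide → loss £0.
£1517: truthful payoff £0, deviation payoff −£177 → loss £177.
£1432: truthful payoff £0, deviation payoff −£92 → loss £92.
£2123: outcomes coincide → loss £0.
Total loss = £177 + £92 = £269.
Because the price is fixed by the runner-up's bid, deviating from your value can only change a good outcome into a bad one — never the reverse.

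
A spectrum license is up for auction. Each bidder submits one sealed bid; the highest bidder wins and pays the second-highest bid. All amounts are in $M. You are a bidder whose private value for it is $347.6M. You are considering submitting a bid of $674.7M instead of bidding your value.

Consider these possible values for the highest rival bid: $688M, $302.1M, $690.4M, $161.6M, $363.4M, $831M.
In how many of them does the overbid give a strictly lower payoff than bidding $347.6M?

1

The deviation hurts exactly when the highest competing bid lies strictly between $347.6M and $674.7M — overbidding then wins at a price above your value.
$688M: above both → same outcome either way.
$302.1M: below both → same outcome either way.
$690.4M: above both → same outcome either way.
$161.6M: below both → same outcome either way.
$363.4M: inside the interval → strictly worse (loss $15.8M).
$831M: above both → same outcome either way.
Count: 1.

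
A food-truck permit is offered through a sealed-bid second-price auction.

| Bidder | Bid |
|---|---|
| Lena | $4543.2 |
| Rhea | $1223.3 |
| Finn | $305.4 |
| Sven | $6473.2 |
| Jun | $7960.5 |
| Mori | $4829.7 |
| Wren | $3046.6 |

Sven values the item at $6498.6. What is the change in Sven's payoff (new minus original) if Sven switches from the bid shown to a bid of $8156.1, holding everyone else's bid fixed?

The highest bid among the other bidders is $7960.5; Sven's bid doesn't change that.
Original bid $6473.2: Sven is not highest (top rival bid is $7960.5); payoff $0.
Alternative bid $8156.1: Sven is highest, pays the top rival bid $7960.5; payoff $6498.6 − $7960.5 = −$1461.9.
Change in payoff = −$1461.9 − ($0) = −$1461.9.

−$1461.9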